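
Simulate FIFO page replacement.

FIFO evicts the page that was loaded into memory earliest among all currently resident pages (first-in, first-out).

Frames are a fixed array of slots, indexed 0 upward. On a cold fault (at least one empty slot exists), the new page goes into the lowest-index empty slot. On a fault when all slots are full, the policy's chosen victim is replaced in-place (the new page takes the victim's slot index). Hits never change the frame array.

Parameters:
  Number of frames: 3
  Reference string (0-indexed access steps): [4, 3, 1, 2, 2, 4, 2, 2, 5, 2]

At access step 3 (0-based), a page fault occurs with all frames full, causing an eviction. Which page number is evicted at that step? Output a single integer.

Step 0: ref 4 -> FAULT, frames=[4,-,-]
Step 1: ref 3 -> FAULT, frames=[4,3,-]
Step 2: ref 1 -> FAULT, frames=[4,3,1]
Step 3: ref 2 -> FAULT, evict 4, frames=[2,3,1]
At step 3: evicted page 4

Answer: 4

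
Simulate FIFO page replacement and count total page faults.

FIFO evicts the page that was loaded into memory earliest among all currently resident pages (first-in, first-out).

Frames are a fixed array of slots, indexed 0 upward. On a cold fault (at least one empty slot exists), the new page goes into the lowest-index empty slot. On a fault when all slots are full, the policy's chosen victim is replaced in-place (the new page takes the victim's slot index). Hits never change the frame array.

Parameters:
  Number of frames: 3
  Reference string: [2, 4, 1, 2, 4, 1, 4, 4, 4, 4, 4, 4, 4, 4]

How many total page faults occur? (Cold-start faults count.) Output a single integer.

Step 0: ref 2 → FAULT, frames=[2,-,-]
Step 1: ref 4 → FAULT, frames=[2,4,-]
Step 2: ref 1 → FAULT, frames=[2,4,1]
Step 3: ref 2 → HIT, frames=[2,4,1]
Step 4: ref 4 → HIT, frames=[2,4,1]
Step 5: ref 1 → HIT, frames=[2,4,1]
Step 6: ref 4 → HIT, frames=[2,4,1]
Step 7: ref 4 → HIT, frames=[2,4,1]
Step 8: ref 4 → HIT, frames=[2,4,1]
Step 9: ref 4 → HIT, frames=[2,4,1]
Step 10: ref 4 → HIT, frames=[2,4,1]
Step 11: ref 4 → HIT, frames=[2,4,1]
Step 12: ref 4 → HIT, frames=[2,4,1]
Step 13: ref 4 → HIT, frames=[2,4,1]
Total faults: 3

Answer: 3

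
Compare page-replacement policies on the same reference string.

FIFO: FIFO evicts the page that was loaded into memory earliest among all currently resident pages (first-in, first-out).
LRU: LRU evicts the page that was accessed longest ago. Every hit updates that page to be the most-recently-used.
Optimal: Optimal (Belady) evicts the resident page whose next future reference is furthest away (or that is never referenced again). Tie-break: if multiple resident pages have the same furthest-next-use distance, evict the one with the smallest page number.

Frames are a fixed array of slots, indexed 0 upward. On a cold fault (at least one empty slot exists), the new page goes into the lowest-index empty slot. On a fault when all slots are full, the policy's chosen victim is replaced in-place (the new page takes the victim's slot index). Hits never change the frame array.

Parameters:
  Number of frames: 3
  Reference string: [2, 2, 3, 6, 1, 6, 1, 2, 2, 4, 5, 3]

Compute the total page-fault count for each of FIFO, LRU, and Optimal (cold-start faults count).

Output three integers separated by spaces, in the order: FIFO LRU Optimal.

Answer: 8 8 7

Derivation:
--- FIFO ---
  step 0: ref 2 -> FAULT, frames=[2,-,-] (faults so far: 1)
  step 1: ref 2 -> HIT, frames=[2,-,-] (faults so far: 1)
  step 2: ref 3 -> FAULT, frames=[2,3,-] (faults so far: 2)
  step 3: ref 6 -> FAULT, frames=[2,3,6] (faults so far: 3)
  step 4: ref 1 -> FAULT, evict 2, frames=[1,3,6] (faults so far: 4)
  step 5: ref 6 -> HIT, frames=[1,3,6] (faults so far: 4)
  step 6: ref 1 -> HIT, frames=[1,3,6] (faults so far: 4)
  step 7: ref 2 -> FAULT, evict 3, frames=[1,2,6] (faults so far: 5)
  step 8: ref 2 -> HIT, frames=[1,2,6] (faults so far: 5)
  step 9: ref 4 -> FAULT, evict 6, frames=[1,2,4] (faults so far: 6)
  step 10: ref 5 -> FAULT, evict 1, frames=[5,2,4] (faults so far: 7)
  step 11: ref 3 -> FAULT, evict 2, frames=[5,3,4] (faults so far: 8)
  FIFO total faults: 8
--- LRU ---
  step 0: ref 2 -> FAULT, frames=[2,-,-] (faults so far: 1)
  step 1: ref 2 -> HIT, frames=[2,-,-] (faults so far: 1)
  step 2: ref 3 -> FAULT, frames=[2,3,-] (faults so far: 2)
  step 3: ref 6 -> FAULT, frames=[2,3,6] (faults so far: 3)
  step 4: ref 1 -> FAULT, evict 2, frames=[1,3,6] (faults so far: 4)
  step 5: ref 6 -> HIT, frames=[1,3,6] (faults so far: 4)
  step 6: ref 1 -> HIT, frames=[1,3,6] (faults so far: 4)
  step 7: ref 2 -> FAULT, evict 3, frames=[1,2,6] (faults so far: 5)
  step 8: ref 2 -> HIT, frames=[1,2,6] (faults so far: 5)
  step 9: ref 4 -> FAULT, evict 6, frames=[1,2,4] (faults so far: 6)
  step 10: ref 5 -> FAULT, evict 1, frames=[5,2,4] (faults so far: 7)
  step 11: ref 3 -> FAULT, evict 2, frames=[5,3,4] (faults so far: 8)
  LRU total faults: 8
--- Optimal ---
  step 0: ref 2 -> FAULT, frames=[2,-,-] (faults so far: 1)
  step 1: ref 2 -> HIT, frames=[2,-,-] (faults so far: 1)
  step 2: ref 3 -> FAULT, frames=[2,3,-] (faults so far: 2)
  step 3: ref 6 -> FAULT, frames=[2,3,6] (faults so far: 3)
  step 4: ref 1 -> FAULT, evict 3, frames=[2,1,6] (faults so far: 4)
  step 5: ref 6 -> HIT, frames=[2,1,6] (faults so far: 4)
  step 6: ref 1 -> HIT, frames=[2,1,6] (faults so far: 4)
  step 7: ref 2 -> HIT, frames=[2,1,6] (faults so far: 4)
  step 8: ref 2 -> HIT, frames=[2,1,6] (faults so far: 4)
  step 9: ref 4 -> FAULT, evict 1, frames=[2,4,6] (faults so far: 5)
  step 10: ref 5 -> FAULT, evict 2, frames=[5,4,6] (faults so far: 6)
  step 11: ref 3 -> FAULT, evict 4, frames=[5,3,6] (faults so far: 7)
  Optimal total faults: 7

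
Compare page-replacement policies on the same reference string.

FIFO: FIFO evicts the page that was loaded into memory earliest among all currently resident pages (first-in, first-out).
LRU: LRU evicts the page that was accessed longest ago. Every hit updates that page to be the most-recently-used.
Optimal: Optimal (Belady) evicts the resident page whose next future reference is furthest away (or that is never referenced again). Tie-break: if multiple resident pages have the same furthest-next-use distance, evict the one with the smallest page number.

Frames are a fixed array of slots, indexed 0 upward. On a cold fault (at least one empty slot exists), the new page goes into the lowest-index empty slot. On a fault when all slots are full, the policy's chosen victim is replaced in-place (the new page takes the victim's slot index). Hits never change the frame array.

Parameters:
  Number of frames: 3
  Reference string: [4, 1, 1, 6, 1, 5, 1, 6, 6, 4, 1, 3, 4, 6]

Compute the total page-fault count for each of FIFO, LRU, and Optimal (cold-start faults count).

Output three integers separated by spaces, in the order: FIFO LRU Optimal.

--- FIFO ---
  step 0: ref 4 -> FAULT, frames=[4,-,-] (faults so far: 1)
  step 1: ref 1 -> FAULT, frames=[4,1,-] (faults so far: 2)
  step 2: ref 1 -> HIT, frames=[4,1,-] (faults so far: 2)
  step 3: ref 6 -> FAULT, frames=[4,1,6] (faults so far: 3)
  step 4: ref 1 -> HIT, frames=[4,1,6] (faults so far: 3)
  step 5: ref 5 -> FAULT, evict 4, frames=[5,1,6] (faults so far: 4)
  step 6: ref 1 -> HIT, frames=[5,1,6] (faults so far: 4)
  step 7: ref 6 -> HIT, frames=[5,1,6] (faults so far: 4)
  step 8: ref 6 -> HIT, frames=[5,1,6] (faults so far: 4)
  step 9: ref 4 -> FAULT, evict 1, frames=[5,4,6] (faults so far: 5)
  step 10: ref 1 -> FAULT, evict 6, frames=[5,4,1] (faults so far: 6)
  step 11: ref 3 -> FAULT, evict 5, frames=[3,4,1] (faults so far: 7)
  step 12: ref 4 -> HIT, frames=[3,4,1] (faults so far: 7)
  step 13: ref 6 -> FAULT, evict 4, frames=[3,6,1] (faults so far: 8)
  FIFO total faults: 8
--- LRU ---
  step 0: ref 4 -> FAULT, frames=[4,-,-] (faults so far: 1)
  step 1: ref 1 -> FAULT, frames=[4,1,-] (faults so far: 2)
  step 2: ref 1 -> HIT, frames=[4,1,-] (faults so far: 2)
  step 3: ref 6 -> FAULT, frames=[4,1,6] (faults so far: 3)
  step 4: ref 1 -> HIT, frames=[4,1,6] (faults so far: 3)
  step 5: ref 5 -> FAULT, evict 4, frames=[5,1,6] (faults so far: 4)
  step 6: ref 1 -> HIT, frames=[5,1,6] (faults so far: 4)
  step 7: ref 6 -> HIT, frames=[5,1,6] (faults so far: 4)
  step 8: ref 6 -> HIT, frames=[5,1,6] (faults so far: 4)
  step 9: ref 4 -> FAULT, evict 5, frames=[4,1,6] (faults so far: 5)
  step 10: ref 1 -> HIT, frames=[4,1,6] (faults so far: 5)
  step 11: ref 3 -> FAULT, evict 6, frames=[4,1,3] (faults so far: 6)
  step 12: ref 4 -> HIT, frames=[4,1,3] (faults so far: 6)
  step 13: ref 6 -> FAULT, evict 1, frames=[4,6,3] (faults so far: 7)
  LRU total faults: 7
--- Optimal ---
  step 0: ref 4 -> FAULT, frames=[4,-,-] (faults so far: 1)
  step 1: ref 1 -> FAULT, frames=[4,1,-] (faults so far: 2)
  step 2: ref 1 -> HIT, frames=[4,1,-] (faults so far: 2)
  step 3: ref 6 -> FAULT, frames=[4,1,6] (faults so far: 3)
  step 4: ref 1 -> HIT, frames=[4,1,6] (faults so far: 3)
  step 5: ref 5 -> FAULT, evict 4, frames=[5,1,6] (faults so far: 4)
  step 6: ref 1 -> HIT, frames=[5,1,6] (faults so far: 4)
  step 7: ref 6 -> HIT, frames=[5,1,6] (faults so far: 4)
  step 8: ref 6 -> HIT, frames=[5,1,6] (faults so far: 4)
  step 9: ref 4 -> FAULT, evict 5, frames=[4,1,6] (faults so far: 5)
  step 10: ref 1 -> HIT, frames=[4,1,6] (faults so far: 5)
  step 11: ref 3 -> FAULT, evict 1, frames=[4,3,6] (faults so far: 6)
  step 12: ref 4 -> HIT, frames=[4,3,6] (faults so far: 6)
  step 13: ref 6 -> HIT, frames=[4,3,6] (faults so far: 6)
  Optimal total faults: 6

Answer: 8 7 6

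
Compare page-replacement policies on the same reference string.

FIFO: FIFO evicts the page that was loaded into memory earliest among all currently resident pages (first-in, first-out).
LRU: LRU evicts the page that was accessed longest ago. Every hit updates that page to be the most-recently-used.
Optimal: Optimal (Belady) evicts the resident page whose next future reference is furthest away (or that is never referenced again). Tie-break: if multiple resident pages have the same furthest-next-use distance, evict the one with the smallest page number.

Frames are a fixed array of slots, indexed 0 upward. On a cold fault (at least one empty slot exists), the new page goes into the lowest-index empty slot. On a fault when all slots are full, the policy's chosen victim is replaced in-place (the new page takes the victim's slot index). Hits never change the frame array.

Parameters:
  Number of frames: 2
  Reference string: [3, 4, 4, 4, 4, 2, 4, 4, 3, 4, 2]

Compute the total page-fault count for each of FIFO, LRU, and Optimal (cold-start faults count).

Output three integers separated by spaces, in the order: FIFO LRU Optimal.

--- FIFO ---
  step 0: ref 3 -> FAULT, frames=[3,-] (faults so far: 1)
  step 1: ref 4 -> FAULT, frames=[3,4] (faults so far: 2)
  step 2: ref 4 -> HIT, frames=[3,4] (faults so far: 2)
  step 3: ref 4 -> HIT, frames=[3,4] (faults so far: 2)
  step 4: ref 4 -> HIT, frames=[3,4] (faults so far: 2)
  step 5: ref 2 -> FAULT, evict 3, frames=[2,4] (faults so far: 3)
  step 6: ref 4 -> HIT, frames=[2,4] (faults so far: 3)
  step 7: ref 4 -> HIT, frames=[2,4] (faults so far: 3)
  step 8: ref 3 -> FAULT, evict 4, frames=[2,3] (faults so far: 4)
  step 9: ref 4 -> FAULT, evict 2, frames=[4,3] (faults so far: 5)
  step 10: ref 2 -> FAULT, evict 3, frames=[4,2] (faults so far: 6)
  FIFO total faults: 6
--- LRU ---
  step 0: ref 3 -> FAULT, frames=[3,-] (faults so far: 1)
  step 1: ref 4 -> FAULT, frames=[3,4] (faults so far: 2)
  step 2: ref 4 -> HIT, frames=[3,4] (faults so far: 2)
  step 3: ref 4 -> HIT, frames=[3,4] (faults so far: 2)
  step 4: ref 4 -> HIT, frames=[3,4] (faults so far: 2)
  step 5: ref 2 -> FAULT, evict 3, frames=[2,4] (faults so far: 3)
  step 6: ref 4 -> HIT, frames=[2,4] (faults so far: 3)
  step 7: ref 4 -> HIT, frames=[2,4] (faults so far: 3)
  step 8: ref 3 -> FAULT, evict 2, frames=[3,4] (faults so far: 4)
  step 9: ref 4 -> HIT, frames=[3,4] (faults so far: 4)
  step 10: ref 2 -> FAULT, evict 3, frames=[2,4] (faults so far: 5)
  LRU total faults: 5
--- Optimal ---
  step 0: ref 3 -> FAULT, frames=[3,-] (faults so far: 1)
  step 1: ref 4 -> FAULT, frames=[3,4] (faults so far: 2)
  step 2: ref 4 -> HIT, frames=[3,4] (faults so far: 2)
  step 3: ref 4 -> HIT, frames=[3,4] (faults so far: 2)
  step 4: ref 4 -> HIT, frames=[3,4] (faults so far: 2)
  step 5: ref 2 -> FAULT, evict 3, frames=[2,4] (faults so far: 3)
  step 6: ref 4 -> HIT, frames=[2,4] (faults so far: 3)
  step 7: ref 4 -> HIT, frames=[2,4] (faults so far: 3)
  step 8: ref 3 -> FAULT, evict 2, frames=[3,4] (faults so far: 4)
  step 9: ref 4 -> HIT, frames=[3,4] (faults so far: 4)
  step 10: ref 2 -> FAULT, evict 3, frames=[2,4] (faults so far: 5)
  Optimal total faults: 5

Answer: 6 5 5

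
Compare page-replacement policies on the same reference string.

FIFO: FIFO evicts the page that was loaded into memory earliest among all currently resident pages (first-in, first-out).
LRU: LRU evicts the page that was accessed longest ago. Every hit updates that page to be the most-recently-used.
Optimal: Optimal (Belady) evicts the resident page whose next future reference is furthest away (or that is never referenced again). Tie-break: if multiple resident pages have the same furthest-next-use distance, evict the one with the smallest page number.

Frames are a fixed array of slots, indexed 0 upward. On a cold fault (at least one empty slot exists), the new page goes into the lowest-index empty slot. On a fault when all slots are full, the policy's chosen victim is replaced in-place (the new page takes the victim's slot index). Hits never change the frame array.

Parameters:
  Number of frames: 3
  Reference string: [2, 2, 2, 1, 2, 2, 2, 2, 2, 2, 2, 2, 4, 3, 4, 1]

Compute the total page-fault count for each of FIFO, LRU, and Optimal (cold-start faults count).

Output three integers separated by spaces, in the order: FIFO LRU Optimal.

Answer: 4 5 4

Derivation:
--- FIFO ---
  step 0: ref 2 -> FAULT, frames=[2,-,-] (faults so far: 1)
  step 1: ref 2 -> HIT, frames=[2,-,-] (faults so far: 1)
  step 2: ref 2 -> HIT, frames=[2,-,-] (faults so far: 1)
  step 3: ref 1 -> FAULT, frames=[2,1,-] (faults so far: 2)
  step 4: ref 2 -> HIT, frames=[2,1,-] (faults so far: 2)
  step 5: ref 2 -> HIT, frames=[2,1,-] (faults so far: 2)
  step 6: ref 2 -> HIT, frames=[2,1,-] (faults so far: 2)
  step 7: ref 2 -> HIT, frames=[2,1,-] (faults so far: 2)
  step 8: ref 2 -> HIT, frames=[2,1,-] (faults so far: 2)
  step 9: ref 2 -> HIT, frames=[2,1,-] (faults so far: 2)
  step 10: ref 2 -> HIT, frames=[2,1,-] (faults so far: 2)
  step 11: ref 2 -> HIT, frames=[2,1,-] (faults so far: 2)
  step 12: ref 4 -> FAULT, frames=[2,1,4] (faults so far: 3)
  step 13: ref 3 -> FAULT, evict 2, frames=[3,1,4] (faults so far: 4)
  step 14: ref 4 -> HIT, frames=[3,1,4] (faults so far: 4)
  step 15: ref 1 -> HIT, frames=[3,1,4] (faults so far: 4)
  FIFO total faults: 4
--- LRU ---
  step 0: ref 2 -> FAULT, frames=[2,-,-] (faults so far: 1)
  step 1: ref 2 -> HIT, frames=[2,-,-] (faults so far: 1)
  step 2: ref 2 -> HIT, frames=[2,-,-] (faults so far: 1)
  step 3: ref 1 -> FAULT, frames=[2,1,-] (faults so far: 2)
  step 4: ref 2 -> HIT, frames=[2,1,-] (faults so far: 2)
  step 5: ref 2 -> HIT, frames=[2,1,-] (faults so far: 2)
  step 6: ref 2 -> HIT, frames=[2,1,-] (faults so far: 2)
  step 7: ref 2 -> HIT, frames=[2,1,-] (faults so far: 2)
  step 8: ref 2 -> HIT, frames=[2,1,-] (faults so far: 2)
  step 9: ref 2 -> HIT, frames=[2,1,-] (faults so far: 2)
  step 10: ref 2 -> HIT, frames=[2,1,-] (faults so far: 2)
  step 11: ref 2 -> HIT, frames=[2,1,-] (faults so far: 2)
  step 12: ref 4 -> FAULT, frames=[2,1,4] (faults so far: 3)
  step 13: ref 3 -> FAULT, evict 1, frames=[2,3,4] (faults so far: 4)
  step 14: ref 4 -> HIT, frames=[2,3,4] (faults so far: 4)
  step 15: ref 1 -> FAULT, evict 2, frames=[1,3,4] (faults so far: 5)
  LRU total faults: 5
--- Optimal ---
  step 0: ref 2 -> FAULT, frames=[2,-,-] (faults so far: 1)
  step 1: ref 2 -> HIT, frames=[2,-,-] (faults so far: 1)
  step 2: ref 2 -> HIT, frames=[2,-,-] (faults so far: 1)
  step 3: ref 1 -> FAULT, frames=[2,1,-] (faults so far: 2)
  step 4: ref 2 -> HIT, frames=[2,1,-] (faults so far: 2)
  step 5: ref 2 -> HIT, frames=[2,1,-] (faults so far: 2)
  step 6: ref 2 -> HIT, frames=[2,1,-] (faults so far: 2)
  step 7: ref 2 -> HIT, frames=[2,1,-] (faults so far: 2)
  step 8: ref 2 -> HIT, frames=[2,1,-] (faults so far: 2)
  step 9: ref 2 -> HIT, frames=[2,1,-] (faults so far: 2)
  step 10: ref 2 -> HIT, frames=[2,1,-] (faults so far: 2)
  step 11: ref 2 -> HIT, frames=[2,1,-] (faults so far: 2)
  step 12: ref 4 -> FAULT, frames=[2,1,4] (faults so far: 3)
  step 13: ref 3 -> FAULT, evict 2, frames=[3,1,4] (faults so far: 4)
  step 14: ref 4 -> HIT, frames=[3,1,4] (faults so far: 4)
  step 15: ref 1 -> HIT, frames=[3,1,4] (faults so far: 4)
  Optimal total faults: 4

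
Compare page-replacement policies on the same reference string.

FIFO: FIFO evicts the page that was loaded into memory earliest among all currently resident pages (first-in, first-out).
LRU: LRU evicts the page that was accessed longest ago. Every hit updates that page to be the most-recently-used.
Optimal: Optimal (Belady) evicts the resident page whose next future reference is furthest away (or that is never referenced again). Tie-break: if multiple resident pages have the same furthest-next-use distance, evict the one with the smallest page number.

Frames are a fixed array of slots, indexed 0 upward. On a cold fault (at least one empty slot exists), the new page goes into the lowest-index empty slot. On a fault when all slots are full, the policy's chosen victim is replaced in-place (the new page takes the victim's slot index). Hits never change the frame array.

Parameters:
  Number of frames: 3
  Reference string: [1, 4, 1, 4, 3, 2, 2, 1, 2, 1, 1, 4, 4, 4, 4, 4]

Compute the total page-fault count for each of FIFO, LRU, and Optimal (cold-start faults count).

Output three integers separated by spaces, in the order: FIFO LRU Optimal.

Answer: 6 6 4

Derivation:
--- FIFO ---
  step 0: ref 1 -> FAULT, frames=[1,-,-] (faults so far: 1)
  step 1: ref 4 -> FAULT, frames=[1,4,-] (faults so far: 2)
  step 2: ref 1 -> HIT, frames=[1,4,-] (faults so far: 2)
  step 3: ref 4 -> HIT, frames=[1,4,-] (faults so far: 2)
  step 4: ref 3 -> FAULT, frames=[1,4,3] (faults so far: 3)
  step 5: ref 2 -> FAULT, evict 1, frames=[2,4,3] (faults so far: 4)
  step 6: ref 2 -> HIT, frames=[2,4,3] (faults so far: 4)
  step 7: ref 1 -> FAULT, evict 4, frames=[2,1,3] (faults so far: 5)
  step 8: ref 2 -> HIT, frames=[2,1,3] (faults so far: 5)
  step 9: ref 1 -> HIT, frames=[2,1,3] (faults so far: 5)
  step 10: ref 1 -> HIT, frames=[2,1,3] (faults so far: 5)
  step 11: ref 4 -> FAULT, evict 3, frames=[2,1,4] (faults so far: 6)
  step 12: ref 4 -> HIT, frames=[2,1,4] (faults so far: 6)
  step 13: ref 4 -> HIT, frames=[2,1,4] (faults so far: 6)
  step 14: ref 4 -> HIT, frames=[2,1,4] (faults so far: 6)
  step 15: ref 4 -> HIT, frames=[2,1,4] (faults so far: 6)
  FIFO total faults: 6
--- LRU ---
  step 0: ref 1 -> FAULT, frames=[1,-,-] (faults so far: 1)
  step 1: ref 4 -> FAULT, frames=[1,4,-] (faults so far: 2)
  step 2: ref 1 -> HIT, frames=[1,4,-] (faults so far: 2)
  step 3: ref 4 -> HIT, frames=[1,4,-] (faults so far: 2)
  step 4: ref 3 -> FAULT, frames=[1,4,3] (faults so far: 3)
  step 5: ref 2 -> FAULT, evict 1, frames=[2,4,3] (faults so far: 4)
  step 6: ref 2 -> HIT, frames=[2,4,3] (faults so far: 4)
  step 7: ref 1 -> FAULT, evict 4, frames=[2,1,3] (faults so far: 5)
  step 8: ref 2 -> HIT, frames=[2,1,3] (faults so far: 5)
  step 9: ref 1 -> HIT, frames=[2,1,3] (faults so far: 5)
  step 10: ref 1 -> HIT, frames=[2,1,3] (faults so far: 5)
  step 11: ref 4 -> FAULT, evict 3, frames=[2,1,4] (faults so far: 6)
  step 12: ref 4 -> HIT, frames=[2,1,4] (faults so far: 6)
  step 13: ref 4 -> HIT, frames=[2,1,4] (faults so far: 6)
  step 14: ref 4 -> HIT, frames=[2,1,4] (faults so far: 6)
  step 15: ref 4 -> HIT, frames=[2,1,4] (faults so far: 6)
  LRU total faults: 6
--- Optimal ---
  step 0: ref 1 -> FAULT, frames=[1,-,-] (faults so far: 1)
  step 1: ref 4 -> FAULT, frames=[1,4,-] (faults so far: 2)
  step 2: ref 1 -> HIT, frames=[1,4,-] (faults so far: 2)
  step 3: ref 4 -> HIT, frames=[1,4,-] (faults so far: 2)
  step 4: ref 3 -> FAULT, frames=[1,4,3] (faults so far: 3)
  step 5: ref 2 -> FAULT, evict 3, frames=[1,4,2] (faults so far: 4)
  step 6: ref 2 -> HIT, frames=[1,4,2] (faults so far: 4)
  step 7: ref 1 -> HIT, frames=[1,4,2] (faults so far: 4)
  step 8: ref 2 -> HIT, frames=[1,4,2] (faults so far: 4)
  step 9: ref 1 -> HIT, frames=[1,4,2] (faults so far: 4)
  step 10: ref 1 -> HIT, frames=[1,4,2] (faults so far: 4)
  step 11: ref 4 -> HIT, frames=[1,4,2] (faults so far: 4)
  step 12: ref 4 -> HIT, frames=[1,4,2] (faults so far: 4)
  step 13: ref 4 -> HIT, frames=[1,4,2] (faults so far: 4)
  step 14: ref 4 -> HIT, frames=[1,4,2] (faults so far: 4)
  step 15: ref 4 -> HIT, frames=[1,4,2] (faults so far: 4)
  Optimal total faults: 4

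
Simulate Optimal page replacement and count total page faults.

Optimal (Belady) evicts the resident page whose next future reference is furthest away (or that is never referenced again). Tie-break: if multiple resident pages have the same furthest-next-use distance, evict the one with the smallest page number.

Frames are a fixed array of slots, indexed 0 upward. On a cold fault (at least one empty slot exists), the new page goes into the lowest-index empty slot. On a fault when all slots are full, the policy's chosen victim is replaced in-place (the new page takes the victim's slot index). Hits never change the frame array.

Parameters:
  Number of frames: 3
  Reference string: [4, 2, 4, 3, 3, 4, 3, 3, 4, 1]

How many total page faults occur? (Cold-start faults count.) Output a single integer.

Step 0: ref 4 → FAULT, frames=[4,-,-]
Step 1: ref 2 → FAULT, frames=[4,2,-]
Step 2: ref 4 → HIT, frames=[4,2,-]
Step 3: ref 3 → FAULT, frames=[4,2,3]
Step 4: ref 3 → HIT, frames=[4,2,3]
Step 5: ref 4 → HIT, frames=[4,2,3]
Step 6: ref 3 → HIT, frames=[4,2,3]
Step 7: ref 3 → HIT, frames=[4,2,3]
Step 8: ref 4 → HIT, frames=[4,2,3]
Step 9: ref 1 → FAULT (evict 2), frames=[4,1,3]
Total faults: 4

Answer: 4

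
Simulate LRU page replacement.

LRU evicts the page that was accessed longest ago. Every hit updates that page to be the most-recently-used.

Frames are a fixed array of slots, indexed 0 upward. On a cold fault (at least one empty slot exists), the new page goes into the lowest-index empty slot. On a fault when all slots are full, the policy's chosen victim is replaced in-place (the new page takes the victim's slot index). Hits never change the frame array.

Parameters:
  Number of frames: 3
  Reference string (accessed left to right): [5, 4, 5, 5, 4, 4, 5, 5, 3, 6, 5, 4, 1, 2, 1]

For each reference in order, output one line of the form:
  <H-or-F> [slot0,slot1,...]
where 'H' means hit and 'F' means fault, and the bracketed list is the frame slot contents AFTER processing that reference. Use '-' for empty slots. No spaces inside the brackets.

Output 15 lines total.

F [5,-,-]
F [5,4,-]
H [5,4,-]
H [5,4,-]
H [5,4,-]
H [5,4,-]
H [5,4,-]
H [5,4,-]
F [5,4,3]
F [5,6,3]
H [5,6,3]
F [5,6,4]
F [5,1,4]
F [2,1,4]
H [2,1,4]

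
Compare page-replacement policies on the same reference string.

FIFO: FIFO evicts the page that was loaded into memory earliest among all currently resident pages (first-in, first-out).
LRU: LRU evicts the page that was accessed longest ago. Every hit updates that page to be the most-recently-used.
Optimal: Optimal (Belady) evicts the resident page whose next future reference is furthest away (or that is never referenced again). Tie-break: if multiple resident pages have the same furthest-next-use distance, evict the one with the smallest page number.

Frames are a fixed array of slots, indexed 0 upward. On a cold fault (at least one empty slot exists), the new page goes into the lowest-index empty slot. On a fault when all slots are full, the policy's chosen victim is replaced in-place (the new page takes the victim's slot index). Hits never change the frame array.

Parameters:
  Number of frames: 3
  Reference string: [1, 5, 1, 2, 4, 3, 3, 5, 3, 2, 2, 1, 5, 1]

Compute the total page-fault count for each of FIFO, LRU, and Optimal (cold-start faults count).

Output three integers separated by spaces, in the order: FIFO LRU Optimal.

Answer: 8 9 6

Derivation:
--- FIFO ---
  step 0: ref 1 -> FAULT, frames=[1,-,-] (faults so far: 1)
  step 1: ref 5 -> FAULT, frames=[1,5,-] (faults so far: 2)
  step 2: ref 1 -> HIT, frames=[1,5,-] (faults so far: 2)
  step 3: ref 2 -> FAULT, frames=[1,5,2] (faults so far: 3)
  step 4: ref 4 -> FAULT, evict 1, frames=[4,5,2] (faults so far: 4)
  step 5: ref 3 -> FAULT, evict 5, frames=[4,3,2] (faults so far: 5)
  step 6: ref 3 -> HIT, frames=[4,3,2] (faults so far: 5)
  step 7: ref 5 -> FAULT, evict 2, frames=[4,3,5] (faults so far: 6)
  step 8: ref 3 -> HIT, frames=[4,3,5] (faults so far: 6)
  step 9: ref 2 -> FAULT, evict 4, frames=[2,3,5] (faults so far: 7)
  step 10: ref 2 -> HIT, frames=[2,3,5] (faults so far: 7)
  step 11: ref 1 -> FAULT, evict 3, frames=[2,1,5] (faults so far: 8)
  step 12: ref 5 -> HIT, frames=[2,1,5] (faults so far: 8)
  step 13: ref 1 -> HIT, frames=[2,1,5] (faults so far: 8)
  FIFO total faults: 8
--- LRU ---
  step 0: ref 1 -> FAULT, frames=[1,-,-] (faults so far: 1)
  step 1: ref 5 -> FAULT, frames=[1,5,-] (faults so far: 2)
  step 2: ref 1 -> HIT, frames=[1,5,-] (faults so far: 2)
  step 3: ref 2 -> FAULT, frames=[1,5,2] (faults so far: 3)
  step 4: ref 4 -> FAULT, evict 5, frames=[1,4,2] (faults so far: 4)
  step 5: ref 3 -> FAULT, evict 1, frames=[3,4,2] (faults so far: 5)
  step 6: ref 3 -> HIT, frames=[3,4,2] (faults so far: 5)
  step 7: ref 5 -> FAULT, evict 2, frames=[3,4,5] (faults so far: 6)
  step 8: ref 3 -> HIT, frames=[3,4,5] (faults so far: 6)
  step 9: ref 2 -> FAULT, evict 4, frames=[3,2,5] (faults so far: 7)
  step 10: ref 2 -> HIT, frames=[3,2,5] (faults so far: 7)
  step 11: ref 1 -> FAULT, evict 5, frames=[3,2,1] (faults so far: 8)
  step 12: ref 5 -> FAULT, evict 3, frames=[5,2,1] (faults so far: 9)
  step 13: ref 1 -> HIT, frames=[5,2,1] (faults so far: 9)
  LRU total faults: 9
--- Optimal ---
  step 0: ref 1 -> FAULT, frames=[1,-,-] (faults so far: 1)
  step 1: ref 5 -> FAULT, frames=[1,5,-] (faults so far: 2)
  step 2: ref 1 -> HIT, frames=[1,5,-] (faults so far: 2)
  step 3: ref 2 -> FAULT, frames=[1,5,2] (faults so far: 3)
  step 4: ref 4 -> FAULT, evict 1, frames=[4,5,2] (faults so far: 4)
  step 5: ref 3 -> FAULT, evict 4, frames=[3,5,2] (faults so far: 5)
  step 6: ref 3 -> HIT, frames=[3,5,2] (faults so far: 5)
  step 7: ref 5 -> HIT, frames=[3,5,2] (faults so far: 5)
  step 8: ref 3 -> HIT, frames=[3,5,2] (faults so far: 5)
  step 9: ref 2 -> HIT, frames=[3,5,2] (faults so far: 5)
  step 10: ref 2 -> HIT, frames=[3,5,2] (faults so far: 5)
  step 11: ref 1 -> FAULT, evict 2, frames=[3,5,1] (faults so far: 6)
  step 12: ref 5 -> HIT, frames=[3,5,1] (faults so far: 6)
  step 13: ref 1 -> HIT, frames=[3,5,1] (faults so far: 6)
  Optimal total faults: 6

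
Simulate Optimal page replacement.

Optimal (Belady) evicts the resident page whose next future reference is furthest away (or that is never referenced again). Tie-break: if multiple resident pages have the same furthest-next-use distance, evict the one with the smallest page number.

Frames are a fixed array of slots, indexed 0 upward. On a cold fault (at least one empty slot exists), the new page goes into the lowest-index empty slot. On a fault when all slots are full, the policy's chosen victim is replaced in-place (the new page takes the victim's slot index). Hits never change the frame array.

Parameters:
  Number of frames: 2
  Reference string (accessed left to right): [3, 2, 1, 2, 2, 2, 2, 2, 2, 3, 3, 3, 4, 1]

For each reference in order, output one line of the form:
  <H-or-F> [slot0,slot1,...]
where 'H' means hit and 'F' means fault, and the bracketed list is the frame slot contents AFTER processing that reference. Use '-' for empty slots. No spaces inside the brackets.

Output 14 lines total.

F [3,-]
F [3,2]
F [1,2]
H [1,2]
H [1,2]
H [1,2]
H [1,2]
H [1,2]
H [1,2]
F [1,3]
H [1,3]
H [1,3]
F [1,4]
H [1,4]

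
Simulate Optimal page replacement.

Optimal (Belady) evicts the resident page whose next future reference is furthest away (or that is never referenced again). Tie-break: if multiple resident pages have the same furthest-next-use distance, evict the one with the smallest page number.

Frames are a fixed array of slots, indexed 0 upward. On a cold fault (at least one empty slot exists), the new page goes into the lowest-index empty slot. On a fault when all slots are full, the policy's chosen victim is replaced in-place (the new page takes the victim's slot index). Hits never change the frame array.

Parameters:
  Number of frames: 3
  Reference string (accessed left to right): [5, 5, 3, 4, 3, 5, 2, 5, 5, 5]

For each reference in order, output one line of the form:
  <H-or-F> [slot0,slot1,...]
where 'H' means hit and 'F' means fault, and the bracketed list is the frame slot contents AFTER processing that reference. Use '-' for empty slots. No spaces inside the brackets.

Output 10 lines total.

F [5,-,-]
H [5,-,-]
F [5,3,-]
F [5,3,4]
H [5,3,4]
H [5,3,4]
F [5,2,4]
H [5,2,4]
H [5,2,4]
H [5,2,4]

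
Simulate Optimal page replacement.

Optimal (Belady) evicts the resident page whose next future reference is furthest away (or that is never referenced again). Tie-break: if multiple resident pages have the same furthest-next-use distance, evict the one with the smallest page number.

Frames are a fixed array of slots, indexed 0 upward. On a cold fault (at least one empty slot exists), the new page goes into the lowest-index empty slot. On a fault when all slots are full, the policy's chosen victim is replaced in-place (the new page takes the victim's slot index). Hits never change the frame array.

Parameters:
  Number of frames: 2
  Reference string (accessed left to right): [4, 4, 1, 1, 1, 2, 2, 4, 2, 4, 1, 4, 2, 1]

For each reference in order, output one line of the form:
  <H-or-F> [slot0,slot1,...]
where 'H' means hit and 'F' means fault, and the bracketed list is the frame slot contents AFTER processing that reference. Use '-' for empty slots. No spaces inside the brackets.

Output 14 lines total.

F [4,-]
H [4,-]
F [4,1]
H [4,1]
H [4,1]
F [4,2]
H [4,2]
H [4,2]
H [4,2]
H [4,2]
F [4,1]
H [4,1]
F [2,1]
H [2,1]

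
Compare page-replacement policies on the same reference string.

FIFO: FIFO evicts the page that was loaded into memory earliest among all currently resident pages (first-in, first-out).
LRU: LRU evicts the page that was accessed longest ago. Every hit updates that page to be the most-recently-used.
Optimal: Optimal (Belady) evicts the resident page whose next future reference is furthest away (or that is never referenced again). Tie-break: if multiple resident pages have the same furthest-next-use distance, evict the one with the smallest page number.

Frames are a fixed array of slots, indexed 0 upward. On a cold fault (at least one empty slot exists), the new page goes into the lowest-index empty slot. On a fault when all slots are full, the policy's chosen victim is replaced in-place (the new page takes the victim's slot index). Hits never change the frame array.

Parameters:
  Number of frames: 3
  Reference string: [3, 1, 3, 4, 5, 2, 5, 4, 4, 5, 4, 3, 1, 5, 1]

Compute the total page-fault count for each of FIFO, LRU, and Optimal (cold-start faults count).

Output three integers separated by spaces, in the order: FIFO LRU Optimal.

--- FIFO ---
  step 0: ref 3 -> FAULT, frames=[3,-,-] (faults so far: 1)
  step 1: ref 1 -> FAULT, frames=[3,1,-] (faults so far: 2)
  step 2: ref 3 -> HIT, frames=[3,1,-] (faults so far: 2)
  step 3: ref 4 -> FAULT, frames=[3,1,4] (faults so far: 3)
  step 4: ref 5 -> FAULT, evict 3, frames=[5,1,4] (faults so far: 4)
  step 5: ref 2 -> FAULT, evict 1, frames=[5,2,4] (faults so far: 5)
  step 6: ref 5 -> HIT, frames=[5,2,4] (faults so far: 5)
  step 7: ref 4 -> HIT, frames=[5,2,4] (faults so far: 5)
  step 8: ref 4 -> HIT, frames=[5,2,4] (faults so far: 5)
  step 9: ref 5 -> HIT, frames=[5,2,4] (faults so far: 5)
  step 10: ref 4 -> HIT, frames=[5,2,4] (faults so far: 5)
  step 11: ref 3 -> FAULT, evict 4, frames=[5,2,3] (faults so far: 6)
  step 12: ref 1 -> FAULT, evict 5, frames=[1,2,3] (faults so far: 7)
  step 13: ref 5 -> FAULT, evict 2, frames=[1,5,3] (faults so far: 8)
  step 14: ref 1 -> HIT, frames=[1,5,3] (faults so far: 8)
  FIFO total faults: 8
--- LRU ---
  step 0: ref 3 -> FAULT, frames=[3,-,-] (faults so far: 1)
  step 1: ref 1 -> FAULT, frames=[3,1,-] (faults so far: 2)
  step 2: ref 3 -> HIT, frames=[3,1,-] (faults so far: 2)
  step 3: ref 4 -> FAULT, frames=[3,1,4] (faults so far: 3)
  step 4: ref 5 -> FAULT, evict 1, frames=[3,5,4] (faults so far: 4)
  step 5: ref 2 -> FAULT, evict 3, frames=[2,5,4] (faults so far: 5)
  step 6: ref 5 -> HIT, frames=[2,5,4] (faults so far: 5)
  step 7: ref 4 -> HIT, frames=[2,5,4] (faults so far: 5)
  step 8: ref 4 -> HIT, frames=[2,5,4] (faults so far: 5)
  step 9: ref 5 -> HIT, frames=[2,5,4] (faults so far: 5)
  step 10: ref 4 -> HIT, frames=[2,5,4] (faults so far: 5)
  step 11: ref 3 -> FAULT, evict 2, frames=[3,5,4] (faults so far: 6)
  step 12: ref 1 -> FAULT, evict 5, frames=[3,1,4] (faults so far: 7)
  step 13: ref 5 -> FAULT, evict 4, frames=[3,1,5] (faults so far: 8)
  step 14: ref 1 -> HIT, frames=[3,1,5] (faults so far: 8)
  LRU total faults: 8
--- Optimal ---
  step 0: ref 3 -> FAULT, frames=[3,-,-] (faults so far: 1)
  step 1: ref 1 -> FAULT, frames=[3,1,-] (faults so far: 2)
  step 2: ref 3 -> HIT, frames=[3,1,-] (faults so far: 2)
  step 3: ref 4 -> FAULT, frames=[3,1,4] (faults so far: 3)
  step 4: ref 5 -> FAULT, evict 1, frames=[3,5,4] (faults so far: 4)
  step 5: ref 2 -> FAULT, evict 3, frames=[2,5,4] (faults so far: 5)
  step 6: ref 5 -> HIT, frames=[2,5,4] (faults so far: 5)
  step 7: ref 4 -> HIT, frames=[2,5,4] (faults so far: 5)
  step 8: ref 4 -> HIT, frames=[2,5,4] (faults so far: 5)
  step 9: ref 5 -> HIT, frames=[2,5,4] (faults so far: 5)
  step 10: ref 4 -> HIT, frames=[2,5,4] (faults so far: 5)
  step 11: ref 3 -> FAULT, evict 2, frames=[3,5,4] (faults so far: 6)
  step 12: ref 1 -> FAULT, evict 3, frames=[1,5,4] (faults so far: 7)
  step 13: ref 5 -> HIT, frames=[1,5,4] (faults so far: 7)
  step 14: ref 1 -> HIT, frames=[1,5,4] (faults so far: 7)
  Optimal total faults: 7

Answer: 8 8 7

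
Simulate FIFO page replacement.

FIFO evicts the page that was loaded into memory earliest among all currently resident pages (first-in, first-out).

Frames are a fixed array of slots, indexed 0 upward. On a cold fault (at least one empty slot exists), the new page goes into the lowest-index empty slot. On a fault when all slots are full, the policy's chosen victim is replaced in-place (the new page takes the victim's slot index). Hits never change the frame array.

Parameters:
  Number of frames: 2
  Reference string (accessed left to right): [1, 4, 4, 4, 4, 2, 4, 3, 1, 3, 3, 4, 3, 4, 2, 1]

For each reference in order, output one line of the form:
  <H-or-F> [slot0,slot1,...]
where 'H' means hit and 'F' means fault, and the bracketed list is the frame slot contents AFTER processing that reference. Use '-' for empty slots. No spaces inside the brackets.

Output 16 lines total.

F [1,-]
F [1,4]
H [1,4]
H [1,4]
H [1,4]
F [2,4]
H [2,4]
F [2,3]
F [1,3]
H [1,3]
H [1,3]
F [1,4]
F [3,4]
H [3,4]
F [3,2]
F [1,2]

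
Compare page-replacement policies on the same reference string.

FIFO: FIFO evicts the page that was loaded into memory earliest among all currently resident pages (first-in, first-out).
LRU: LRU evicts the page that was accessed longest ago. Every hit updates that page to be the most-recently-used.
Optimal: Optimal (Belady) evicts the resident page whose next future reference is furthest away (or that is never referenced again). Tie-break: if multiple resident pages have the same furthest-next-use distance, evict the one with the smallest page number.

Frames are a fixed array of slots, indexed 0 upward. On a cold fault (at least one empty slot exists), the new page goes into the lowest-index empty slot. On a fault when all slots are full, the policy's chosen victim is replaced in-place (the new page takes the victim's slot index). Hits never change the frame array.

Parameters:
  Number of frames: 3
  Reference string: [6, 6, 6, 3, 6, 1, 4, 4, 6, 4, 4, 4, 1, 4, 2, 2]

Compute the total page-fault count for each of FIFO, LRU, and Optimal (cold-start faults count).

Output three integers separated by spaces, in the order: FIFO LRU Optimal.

--- FIFO ---
  step 0: ref 6 -> FAULT, frames=[6,-,-] (faults so far: 1)
  step 1: ref 6 -> HIT, frames=[6,-,-] (faults so far: 1)
  step 2: ref 6 -> HIT, frames=[6,-,-] (faults so far: 1)
  step 3: ref 3 -> FAULT, frames=[6,3,-] (faults so far: 2)
  step 4: ref 6 -> HIT, frames=[6,3,-] (faults so far: 2)
  step 5: ref 1 -> FAULT, frames=[6,3,1] (faults so far: 3)
  step 6: ref 4 -> FAULT, evict 6, frames=[4,3,1] (faults so far: 4)
  step 7: ref 4 -> HIT, frames=[4,3,1] (faults so far: 4)
  step 8: ref 6 -> FAULT, evict 3, frames=[4,6,1] (faults so far: 5)
  step 9: ref 4 -> HIT, frames=[4,6,1] (faults so far: 5)
  step 10: ref 4 -> HIT, frames=[4,6,1] (faults so far: 5)
  step 11: ref 4 -> HIT, frames=[4,6,1] (faults so far: 5)
  step 12: ref 1 -> HIT, frames=[4,6,1] (faults so far: 5)
  step 13: ref 4 -> HIT, frames=[4,6,1] (faults so far: 5)
  step 14: ref 2 -> FAULT, evict 1, frames=[4,6,2] (faults so far: 6)
  step 15: ref 2 -> HIT, frames=[4,6,2] (faults so far: 6)
  FIFO total faults: 6
--- LRU ---
  step 0: ref 6 -> FAULT, frames=[6,-,-] (faults so far: 1)
  step 1: ref 6 -> HIT, frames=[6,-,-] (faults so far: 1)
  step 2: ref 6 -> HIT, frames=[6,-,-] (faults so far: 1)
  step 3: ref 3 -> FAULT, frames=[6,3,-] (faults so far: 2)
  step 4: ref 6 -> HIT, frames=[6,3,-] (faults so far: 2)
  step 5: ref 1 -> FAULT, frames=[6,3,1] (faults so far: 3)
  step 6: ref 4 -> FAULT, evict 3, frames=[6,4,1] (faults so far: 4)
  step 7: ref 4 -> HIT, frames=[6,4,1] (faults so far: 4)
  step 8: ref 6 -> HIT, frames=[6,4,1] (faults so far: 4)
  step 9: ref 4 -> HIT, frames=[6,4,1] (faults so far: 4)
  step 10: ref 4 -> HIT, frames=[6,4,1] (faults so far: 4)
  step 11: ref 4 -> HIT, frames=[6,4,1] (faults so far: 4)
  step 12: ref 1 -> HIT, frames=[6,4,1] (faults so far: 4)
  step 13: ref 4 -> HIT, frames=[6,4,1] (faults so far: 4)
  step 14: ref 2 -> FAULT, evict 6, frames=[2,4,1] (faults so far: 5)
  step 15: ref 2 -> HIT, frames=[2,4,1] (faults so far: 5)
  LRU total faults: 5
--- Optimal ---
  step 0: ref 6 -> FAULT, frames=[6,-,-] (faults so far: 1)
  step 1: ref 6 -> HIT, frames=[6,-,-] (faults so far: 1)
  step 2: ref 6 -> HIT, frames=[6,-,-] (faults so far: 1)
  step 3: ref 3 -> FAULT, frames=[6,3,-] (faults so far: 2)
  step 4: ref 6 -> HIT, frames=[6,3,-] (faults so far: 2)
  step 5: ref 1 -> FAULT, frames=[6,3,1] (faults so far: 3)
  step 6: ref 4 -> FAULT, evict 3, frames=[6,4,1] (faults so far: 4)
  step 7: ref 4 -> HIT, frames=[6,4,1] (faults so far: 4)
  step 8: ref 6 -> HIT, frames=[6,4,1] (faults so far: 4)
  step 9: ref 4 -> HIT, frames=[6,4,1] (faults so far: 4)
  step 10: ref 4 -> HIT, frames=[6,4,1] (faults so far: 4)
  step 11: ref 4 -> HIT, frames=[6,4,1] (faults so far: 4)
  step 12: ref 1 -> HIT, frames=[6,4,1] (faults so far: 4)
  step 13: ref 4 -> HIT, frames=[6,4,1] (faults so far: 4)
  step 14: ref 2 -> FAULT, evict 1, frames=[6,4,2] (faults so far: 5)
  step 15: ref 2 -> HIT, frames=[6,4,2] (faults so far: 5)
  Optimal total faults: 5

Answer: 6 5 5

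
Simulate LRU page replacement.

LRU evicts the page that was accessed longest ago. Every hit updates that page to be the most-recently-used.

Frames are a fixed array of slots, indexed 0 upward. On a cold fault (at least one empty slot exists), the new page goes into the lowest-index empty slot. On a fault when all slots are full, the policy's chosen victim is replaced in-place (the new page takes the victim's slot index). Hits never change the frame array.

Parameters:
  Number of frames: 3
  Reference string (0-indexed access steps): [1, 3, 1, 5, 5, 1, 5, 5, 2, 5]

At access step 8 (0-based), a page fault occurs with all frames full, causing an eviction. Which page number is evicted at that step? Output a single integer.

Answer: 3

Derivation:
Step 0: ref 1 -> FAULT, frames=[1,-,-]
Step 1: ref 3 -> FAULT, frames=[1,3,-]
Step 2: ref 1 -> HIT, frames=[1,3,-]
Step 3: ref 5 -> FAULT, frames=[1,3,5]
Step 4: ref 5 -> HIT, frames=[1,3,5]
Step 5: ref 1 -> HIT, frames=[1,3,5]
Step 6: ref 5 -> HIT, frames=[1,3,5]
Step 7: ref 5 -> HIT, frames=[1,3,5]
Step 8: ref 2 -> FAULT, evict 3, frames=[1,2,5]
At step 8: evicted page 3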